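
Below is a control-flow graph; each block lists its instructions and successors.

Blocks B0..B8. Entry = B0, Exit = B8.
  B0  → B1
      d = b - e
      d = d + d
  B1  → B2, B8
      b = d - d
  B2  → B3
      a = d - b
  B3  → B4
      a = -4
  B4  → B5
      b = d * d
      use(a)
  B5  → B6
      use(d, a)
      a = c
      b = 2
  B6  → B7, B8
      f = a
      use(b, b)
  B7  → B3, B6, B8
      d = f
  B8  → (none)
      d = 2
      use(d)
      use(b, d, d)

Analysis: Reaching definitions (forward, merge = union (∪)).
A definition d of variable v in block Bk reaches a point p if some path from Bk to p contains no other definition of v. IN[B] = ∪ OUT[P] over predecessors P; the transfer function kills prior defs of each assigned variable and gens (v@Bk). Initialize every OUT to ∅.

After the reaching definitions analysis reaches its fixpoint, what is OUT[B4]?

Answer: {a@B3, b@B4, d@B0, d@B7, f@B6}

Working:
Fixpoint table:
  B0:   IN={}   OUT={d@B0}
  B1:   IN={d@B0}   OUT={b@B1, d@B0}
  B2:   IN={b@B1, d@B0}   OUT={a@B2, b@B1, d@B0}
  B3:   IN={a@B2, a@B5, b@B1, b@B5, d@B0, d@B7, f@B6}   OUT={a@B3, b@B1, b@B5, d@B0, d@B7, f@B6}
  B4:   IN={a@B3, b@B1, b@B5, d@B0, d@B7, f@B6}   OUT={a@B3, b@B4, d@B0, d@B7, f@B6}
  B5:   IN={a@B3, b@B4, d@B0, d@B7, f@B6}   OUT={a@B5, b@B5, d@B0, d@B7, f@B6}
  B6:   IN={a@B5, b@B5, d@B0, d@B7, f@B6}   OUT={a@B5, b@B5, d@B0, d@B7, f@B6}
  B7:   IN={a@B5, b@B5, d@B0, d@B7, f@B6}   OUT={a@B5, b@B5, d@B7, f@B6}
  B8:   IN={a@B5, b@B1, b@B5, d@B0, d@B7, f@B6}   OUT={a@B5, b@B1, b@B5, d@B8, f@B6}

Merge at B4: IN[B4] = OUT[B3] = {a@B3, b@B1, b@B5, d@B0, d@B7, f@B6}
Applying B4's transfer function to that IN value gives OUT[B4] (row B4 above).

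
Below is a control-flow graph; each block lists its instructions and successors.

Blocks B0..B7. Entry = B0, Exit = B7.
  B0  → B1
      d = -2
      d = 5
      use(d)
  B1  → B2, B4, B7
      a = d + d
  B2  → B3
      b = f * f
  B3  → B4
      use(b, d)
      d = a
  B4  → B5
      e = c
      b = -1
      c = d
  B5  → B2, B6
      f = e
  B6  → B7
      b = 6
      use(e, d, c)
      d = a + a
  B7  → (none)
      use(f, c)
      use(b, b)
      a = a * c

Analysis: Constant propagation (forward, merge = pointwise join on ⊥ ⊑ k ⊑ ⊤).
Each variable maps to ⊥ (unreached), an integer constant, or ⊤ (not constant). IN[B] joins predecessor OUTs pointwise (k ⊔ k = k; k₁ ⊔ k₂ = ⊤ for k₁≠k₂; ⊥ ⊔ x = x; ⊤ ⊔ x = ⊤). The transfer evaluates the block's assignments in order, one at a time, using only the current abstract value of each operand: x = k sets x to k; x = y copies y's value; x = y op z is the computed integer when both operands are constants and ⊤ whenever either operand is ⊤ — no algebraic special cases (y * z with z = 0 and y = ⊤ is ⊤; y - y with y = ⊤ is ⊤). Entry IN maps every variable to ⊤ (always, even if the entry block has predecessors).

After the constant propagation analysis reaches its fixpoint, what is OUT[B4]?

Fixpoint table:
  B0:  IN=(all ⊤)  OUT={d:5; rest ⊤}
  B1:  IN={d:5; rest ⊤}  OUT={a:10, d:5; rest ⊤}
  B2:  IN={a:10; rest ⊤}  OUT={a:10; rest ⊤}
  B3:  IN={a:10; rest ⊤}  OUT={a:10, d:10; rest ⊤}
  B4:  IN={a:10; rest ⊤}  OUT={a:10, b:-1; rest ⊤}
  B5:  IN={a:10, b:-1; rest ⊤}  OUT={a:10, b:-1; rest ⊤}
  B6:  IN={a:10, b:-1; rest ⊤}  OUT={a:10, b:6, d:20; rest ⊤}
  B7:  IN={a:10; rest ⊤}  OUT=(all ⊤)

Merge at B4: IN[B4] = OUT[B1] ⊔ OUT[B3] = {a: 10, b: ⊤, c: ⊤, d: ⊤, e: ⊤, f: ⊤}
Applying B4's transfer function to that IN value gives OUT[B4] (row B4 above).

Answer: {a: 10, b: -1, c: ⊤, d: ⊤, e: ⊤, f: ⊤}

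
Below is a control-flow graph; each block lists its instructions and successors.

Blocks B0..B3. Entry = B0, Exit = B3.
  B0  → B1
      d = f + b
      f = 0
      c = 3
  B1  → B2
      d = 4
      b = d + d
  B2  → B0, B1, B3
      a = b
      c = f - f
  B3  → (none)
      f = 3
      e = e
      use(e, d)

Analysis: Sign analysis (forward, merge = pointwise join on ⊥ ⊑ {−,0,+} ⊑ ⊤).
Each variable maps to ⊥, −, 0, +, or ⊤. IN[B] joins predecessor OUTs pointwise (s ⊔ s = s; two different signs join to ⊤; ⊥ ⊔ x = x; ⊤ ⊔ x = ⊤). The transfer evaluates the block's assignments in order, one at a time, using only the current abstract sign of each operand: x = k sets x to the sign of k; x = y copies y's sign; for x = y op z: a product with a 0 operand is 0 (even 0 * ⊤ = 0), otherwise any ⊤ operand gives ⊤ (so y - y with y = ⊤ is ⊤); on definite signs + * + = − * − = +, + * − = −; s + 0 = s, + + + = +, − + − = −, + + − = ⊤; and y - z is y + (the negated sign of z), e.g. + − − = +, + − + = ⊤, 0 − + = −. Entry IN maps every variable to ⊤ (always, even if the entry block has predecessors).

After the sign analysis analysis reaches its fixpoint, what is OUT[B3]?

Per-block solution:
  B0:  IN=(all ⊤)  OUT={c:+, f:0; rest ⊤}
  B1:  IN={f:0; rest ⊤}  OUT={b:+, d:+, f:0; rest ⊤}
  B2:  IN={b:+, d:+, f:0; rest ⊤}  OUT={a:+, b:+, c:0, d:+, f:0; rest ⊤}
  B3:  IN={a:+, b:+, c:0, d:+, f:0; rest ⊤}  OUT={a:+, b:+, c:0, d:+, f:+; rest ⊤}

Merge at B3: IN[B3] = OUT[B2] = {a: +, b: +, c: 0, d: +, e: ⊤, f: 0}
Applying B3's transfer function to that IN value gives OUT[B3] (row B3 above).

Answer: {a: +, b: +, c: 0, d: +, e: ⊤, f: +}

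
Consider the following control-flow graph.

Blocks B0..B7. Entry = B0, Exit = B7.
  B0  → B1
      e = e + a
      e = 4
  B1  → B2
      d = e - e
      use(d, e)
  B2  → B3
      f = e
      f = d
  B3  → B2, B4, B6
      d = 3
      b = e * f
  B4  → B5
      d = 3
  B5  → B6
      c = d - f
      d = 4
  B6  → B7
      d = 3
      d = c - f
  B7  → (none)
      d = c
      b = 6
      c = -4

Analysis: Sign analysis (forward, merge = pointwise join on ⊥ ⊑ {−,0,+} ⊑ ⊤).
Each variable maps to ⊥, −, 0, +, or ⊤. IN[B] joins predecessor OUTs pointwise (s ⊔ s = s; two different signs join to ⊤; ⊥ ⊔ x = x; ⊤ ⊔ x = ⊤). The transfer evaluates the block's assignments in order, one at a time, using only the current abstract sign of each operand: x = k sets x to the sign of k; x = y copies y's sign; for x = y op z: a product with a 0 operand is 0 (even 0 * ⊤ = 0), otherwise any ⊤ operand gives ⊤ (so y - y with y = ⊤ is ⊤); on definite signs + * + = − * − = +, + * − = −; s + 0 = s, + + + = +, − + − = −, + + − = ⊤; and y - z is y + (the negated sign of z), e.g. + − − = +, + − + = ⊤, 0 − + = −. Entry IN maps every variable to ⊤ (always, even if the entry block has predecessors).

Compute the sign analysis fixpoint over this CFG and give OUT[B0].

Answer: {a: ⊤, b: ⊤, c: ⊤, d: ⊤, e: +, f: ⊤}

Working:
Converged values:
  B0:   IN=(all ⊤)   OUT={e:+; rest ⊤}
  B1:   IN={e:+; rest ⊤}   OUT={e:+; rest ⊤}
  B2:   IN={e:+; rest ⊤}   OUT={e:+; rest ⊤}
  B3:   IN={e:+; rest ⊤}   OUT={d:+, e:+; rest ⊤}
  B4:   IN={d:+, e:+; rest ⊤}   OUT={d:+, e:+; rest ⊤}
  B5:   IN={d:+, e:+; rest ⊤}   OUT={d:+, e:+; rest ⊤}
  B6:   IN={d:+, e:+; rest ⊤}   OUT={e:+; rest ⊤}
  B7:   IN={e:+; rest ⊤}   OUT={b:+, c:-, e:+; rest ⊤}

B0 is the boundary node: IN[B0] = {a: ⊤, b: ⊤, c: ⊤, d: ⊤, e: ⊤, f: ⊤}
Applying B0's transfer function to that IN value gives OUT[B0] (row B0 above).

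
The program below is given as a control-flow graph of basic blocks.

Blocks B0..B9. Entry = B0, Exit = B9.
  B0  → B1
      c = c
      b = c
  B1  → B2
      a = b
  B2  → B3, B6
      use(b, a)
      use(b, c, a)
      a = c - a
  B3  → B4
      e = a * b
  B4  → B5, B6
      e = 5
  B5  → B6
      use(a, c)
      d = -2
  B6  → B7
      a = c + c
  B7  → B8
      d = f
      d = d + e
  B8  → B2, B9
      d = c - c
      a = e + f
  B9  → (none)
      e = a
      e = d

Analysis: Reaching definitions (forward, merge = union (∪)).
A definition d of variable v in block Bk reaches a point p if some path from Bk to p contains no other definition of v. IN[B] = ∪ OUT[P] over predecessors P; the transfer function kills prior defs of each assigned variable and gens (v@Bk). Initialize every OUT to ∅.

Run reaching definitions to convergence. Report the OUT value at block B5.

Converged values:
  B0: | IN={} | OUT={b@B0, c@B0}
  B1: | IN={b@B0, c@B0} | OUT={a@B1, b@B0, c@B0}
  B2: | IN={a@B1, a@B8, b@B0, c@B0, d@B8, e@B4} | OUT={a@B2, b@B0, c@B0, d@B8, e@B4}
  B3: | IN={a@B2, b@B0, c@B0, d@B8, e@B4} | OUT={a@B2, b@B0, c@B0, d@B8, e@B3}
  B4: | IN={a@B2, b@B0, c@B0, d@B8, e@B3} | OUT={a@B2, b@B0, c@B0, d@B8, e@B4}
  B5: | IN={a@B2, b@B0, c@B0, d@B8, e@B4} | OUT={a@B2, b@B0, c@B0, d@B5, e@B4}
  B6: | IN={a@B2, b@B0, c@B0, d@B5, d@B8, e@B4} | OUT={a@B6, b@B0, c@B0, d@B5, d@B8, e@B4}
  B7: | IN={a@B6, b@B0, c@B0, d@B5, d@B8, e@B4} | OUT={a@B6, b@B0, c@B0, d@B7, e@B4}
  B8: | IN={a@B6, b@B0, c@B0, d@B7, e@B4} | OUT={a@B8, b@B0, c@B0, d@B8, e@B4}
  B9: | IN={a@B8, b@B0, c@B0, d@B8, e@B4} | OUT={a@B8, b@B0, c@B0, d@B8, e@B9}

Merge at B5: IN[B5] = OUT[B4] = {a@B2, b@B0, c@B0, d@B8, e@B4}
Applying B5's transfer function to that IN value gives OUT[B5] (row B5 above).

Answer: {a@B2, b@B0, c@B0, d@B5, e@B4}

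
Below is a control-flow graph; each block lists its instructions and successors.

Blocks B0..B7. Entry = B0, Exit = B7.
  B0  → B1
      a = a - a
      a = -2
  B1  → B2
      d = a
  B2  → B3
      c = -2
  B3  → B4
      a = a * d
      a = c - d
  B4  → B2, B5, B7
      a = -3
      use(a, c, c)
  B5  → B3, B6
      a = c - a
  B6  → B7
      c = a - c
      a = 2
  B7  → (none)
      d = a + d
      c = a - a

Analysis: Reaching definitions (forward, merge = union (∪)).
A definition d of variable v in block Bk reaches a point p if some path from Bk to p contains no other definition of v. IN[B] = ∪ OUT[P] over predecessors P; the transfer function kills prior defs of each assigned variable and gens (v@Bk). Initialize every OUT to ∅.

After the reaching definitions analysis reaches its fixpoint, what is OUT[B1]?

Answer: {a@B0, d@B1}

Trace:
Per-block solution:
  B0:  IN={}  OUT={a@B0}
  B1:  IN={a@B0}  OUT={a@B0, d@B1}
  B2:  IN={a@B0, a@B4, c@B2, d@B1}  OUT={a@B0, a@B4, c@B2, d@B1}
  B3:  IN={a@B0, a@B4, a@B5, c@B2, d@B1}  OUT={a@B3, c@B2, d@B1}
  B4:  IN={a@B3, c@B2, d@B1}  OUT={a@B4, c@B2, d@B1}
  B5:  IN={a@B4, c@B2, d@B1}  OUT={a@B5, c@B2, d@B1}
  B6:  IN={a@B5, c@B2, d@B1}  OUT={a@B6, c@B6, d@B1}
  B7:  IN={a@B4, a@B6, c@B2, c@B6, d@B1}  OUT={a@B4, a@B6, c@B7, d@B7}

Merge at B1: IN[B1] = OUT[B0] = {a@B0}
Applying B1's transfer function to that IN value gives OUT[B1] (row B1 above).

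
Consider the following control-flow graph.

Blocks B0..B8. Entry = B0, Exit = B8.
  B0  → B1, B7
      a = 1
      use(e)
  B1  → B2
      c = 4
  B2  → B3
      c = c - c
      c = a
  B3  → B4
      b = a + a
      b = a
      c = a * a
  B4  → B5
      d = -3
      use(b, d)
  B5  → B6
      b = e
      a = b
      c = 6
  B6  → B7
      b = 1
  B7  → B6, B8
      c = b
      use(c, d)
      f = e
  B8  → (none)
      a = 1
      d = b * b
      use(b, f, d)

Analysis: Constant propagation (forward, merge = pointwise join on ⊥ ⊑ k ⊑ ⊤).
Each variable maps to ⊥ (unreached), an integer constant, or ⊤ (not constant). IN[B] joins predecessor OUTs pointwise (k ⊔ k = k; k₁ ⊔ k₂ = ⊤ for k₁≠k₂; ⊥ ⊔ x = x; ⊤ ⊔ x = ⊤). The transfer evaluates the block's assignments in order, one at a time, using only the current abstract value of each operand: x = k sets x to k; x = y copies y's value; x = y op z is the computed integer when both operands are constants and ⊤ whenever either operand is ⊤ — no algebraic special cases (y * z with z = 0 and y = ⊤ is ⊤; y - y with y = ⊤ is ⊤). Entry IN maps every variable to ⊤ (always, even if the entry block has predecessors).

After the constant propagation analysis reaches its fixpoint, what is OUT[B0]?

Converged values:
  B0: | IN=(all ⊤) | OUT={a:1; rest ⊤}
  B1: | IN={a:1; rest ⊤} | OUT={a:1, c:4; rest ⊤}
  B2: | IN={a:1, c:4; rest ⊤} | OUT={a:1, c:1; rest ⊤}
  B3: | IN={a:1, c:1; rest ⊤} | OUT={a:1, b:1, c:1; rest ⊤}
  B4: | IN={a:1, b:1, c:1; rest ⊤} | OUT={a:1, b:1, c:1, d:-3; rest ⊤}
  B5: | IN={a:1, b:1, c:1, d:-3; rest ⊤} | OUT={c:6, d:-3; rest ⊤}
  B6: | IN=(all ⊤) | OUT={b:1; rest ⊤}
  B7: | IN=(all ⊤) | OUT=(all ⊤)
  B8: | IN=(all ⊤) | OUT={a:1; rest ⊤}

B0 is the boundary node: IN[B0] = {a: ⊤, b: ⊤, c: ⊤, d: ⊤, e: ⊤, f: ⊤}
Applying B0's transfer function to that IN value gives OUT[B0] (row B0 above).

Answer: {a: 1, b: ⊤, c: ⊤, d: ⊤, e: ⊤, f: ⊤}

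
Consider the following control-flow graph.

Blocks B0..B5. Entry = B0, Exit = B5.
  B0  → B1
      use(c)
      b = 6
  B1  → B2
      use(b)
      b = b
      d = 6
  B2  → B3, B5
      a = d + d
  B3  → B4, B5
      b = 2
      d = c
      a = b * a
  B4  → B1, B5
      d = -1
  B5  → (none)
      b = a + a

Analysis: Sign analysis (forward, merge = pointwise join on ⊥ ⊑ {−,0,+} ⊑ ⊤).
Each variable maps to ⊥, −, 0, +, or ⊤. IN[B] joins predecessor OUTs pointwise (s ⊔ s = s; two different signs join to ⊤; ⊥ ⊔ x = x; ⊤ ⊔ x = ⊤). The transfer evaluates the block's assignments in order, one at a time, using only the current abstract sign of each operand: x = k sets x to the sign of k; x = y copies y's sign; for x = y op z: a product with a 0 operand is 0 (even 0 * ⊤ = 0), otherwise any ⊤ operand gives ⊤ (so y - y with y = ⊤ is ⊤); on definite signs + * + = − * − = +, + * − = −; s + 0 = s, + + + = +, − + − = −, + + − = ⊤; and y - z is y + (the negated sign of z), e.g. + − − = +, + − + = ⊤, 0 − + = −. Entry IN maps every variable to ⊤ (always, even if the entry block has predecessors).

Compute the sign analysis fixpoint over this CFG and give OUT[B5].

Converged values:
  B0:  IN=(all ⊤)  OUT={b:+; rest ⊤}
  B1:  IN={b:+; rest ⊤}  OUT={b:+, d:+; rest ⊤}
  B2:  IN={b:+, d:+; rest ⊤}  OUT={a:+, b:+, d:+; rest ⊤}
  B3:  IN={a:+, b:+, d:+; rest ⊤}  OUT={a:+, b:+; rest ⊤}
  B4:  IN={a:+, b:+; rest ⊤}  OUT={a:+, b:+, d:-; rest ⊤}
  B5:  IN={a:+, b:+; rest ⊤}  OUT={a:+, b:+; rest ⊤}

Merge at B5: IN[B5] = OUT[B2] ⊔ OUT[B3] ⊔ OUT[B4] = {a: +, b: +, c: ⊤, d: ⊤, e: ⊤, f: ⊤}
Applying B5's transfer function to that IN value gives OUT[B5] (row B5 above).

Answer: {a: +, b: +, c: ⊤, d: ⊤, e: ⊤, f: ⊤}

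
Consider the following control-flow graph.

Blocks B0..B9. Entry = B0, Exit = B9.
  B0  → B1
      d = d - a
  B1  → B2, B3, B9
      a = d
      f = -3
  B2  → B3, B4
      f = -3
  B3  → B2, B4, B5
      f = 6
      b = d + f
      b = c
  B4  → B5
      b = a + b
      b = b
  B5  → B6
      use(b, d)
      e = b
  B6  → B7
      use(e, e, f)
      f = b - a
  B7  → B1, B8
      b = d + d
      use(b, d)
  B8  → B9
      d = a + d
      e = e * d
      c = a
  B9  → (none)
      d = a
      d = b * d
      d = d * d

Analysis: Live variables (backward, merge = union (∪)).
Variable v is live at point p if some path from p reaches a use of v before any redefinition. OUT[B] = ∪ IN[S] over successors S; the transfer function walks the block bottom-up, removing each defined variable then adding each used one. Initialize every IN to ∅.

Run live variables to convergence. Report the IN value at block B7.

Converged values:
  B0:   IN={a, b, c, d}   OUT={b, c, d}
  B1:   IN={b, c, d}   OUT={a, b, c, d}
  B2:   IN={a, b, c, d}   OUT={a, b, c, d, f}
  B3:   IN={a, c, d}   OUT={a, b, c, d, f}
  B4:   IN={a, b, c, d, f}   OUT={a, b, c, d, f}
  B5:   IN={a, b, c, d, f}   OUT={a, b, c, d, e, f}
  B6:   IN={a, b, c, d, e, f}   OUT={a, c, d, e}
  B7:   IN={a, c, d, e}   OUT={a, b, c, d, e}
  B8:   IN={a, b, d, e}   OUT={a, b}
  B9:   IN={a, b}   OUT={}

Merge at B7: OUT[B7] = IN[B1] ⊔ IN[B8] = {a, b, c, d, e}
Applying B7's transfer function to that OUT value gives IN[B7] (row B7 above).

Answer: {a, c, d, e}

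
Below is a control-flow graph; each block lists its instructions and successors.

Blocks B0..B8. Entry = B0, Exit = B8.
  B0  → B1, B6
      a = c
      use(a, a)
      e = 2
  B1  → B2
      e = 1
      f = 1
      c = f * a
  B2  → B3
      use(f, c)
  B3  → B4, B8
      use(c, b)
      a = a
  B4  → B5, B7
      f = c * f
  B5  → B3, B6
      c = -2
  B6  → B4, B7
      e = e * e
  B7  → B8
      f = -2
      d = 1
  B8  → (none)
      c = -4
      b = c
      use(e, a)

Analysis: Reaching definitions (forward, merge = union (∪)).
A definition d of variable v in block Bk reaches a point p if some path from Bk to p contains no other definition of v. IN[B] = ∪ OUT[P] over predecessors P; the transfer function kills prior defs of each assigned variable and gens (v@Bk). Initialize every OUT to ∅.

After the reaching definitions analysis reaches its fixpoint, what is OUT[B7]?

Answer: {a@B0, a@B3, c@B1, c@B5, d@B7, e@B1, e@B6, f@B7}

Derivation:
Per-block solution:
  B0:   IN={}   OUT={a@B0, e@B0}
  B1:   IN={a@B0, e@B0}   OUT={a@B0, c@B1, e@B1, f@B1}
  B2:   IN={a@B0, c@B1, e@B1, f@B1}   OUT={a@B0, c@B1, e@B1, f@B1}
  B3:   IN={a@B0, a@B3, c@B1, c@B5, e@B1, e@B6, f@B1, f@B4}   OUT={a@B3, c@B1, c@B5, e@B1, e@B6, f@B1, f@B4}
  B4:   IN={a@B0, a@B3, c@B1, c@B5, e@B1, e@B6, f@B1, f@B4}   OUT={a@B0, a@B3, c@B1, c@B5, e@B1, e@B6, f@B4}
  B5:   IN={a@B0, a@B3, c@B1, c@B5, e@B1, e@B6, f@B4}   OUT={a@B0, a@B3, c@B5, e@B1, e@B6, f@B4}
  B6:   IN={a@B0, a@B3, c@B5, e@B0, e@B1, e@B6, f@B4}   OUT={a@B0, a@B3, c@B5, e@B6, f@B4}
  B7:   IN={a@B0, a@B3, c@B1, c@B5, e@B1, e@B6, f@B4}   OUT={a@B0, a@B3, c@B1, c@B5, d@B7, e@B1, e@B6, f@B7}
  B8:   IN={a@B0, a@B3, c@B1, c@B5, d@B7, e@B1, e@B6, f@B1, f@B4, f@B7}   OUT={a@B0, a@B3, b@B8, c@B8, d@B7, e@B1, e@B6, f@B1, f@B4, f@B7}

Merge at B7: IN[B7] = OUT[B4] ⊔ OUT[B6] = {a@B0, a@B3, c@B1, c@B5, e@B1, e@B6, f@B4}
Applying B7's transfer function to that IN value gives OUT[B7] (row B7 above).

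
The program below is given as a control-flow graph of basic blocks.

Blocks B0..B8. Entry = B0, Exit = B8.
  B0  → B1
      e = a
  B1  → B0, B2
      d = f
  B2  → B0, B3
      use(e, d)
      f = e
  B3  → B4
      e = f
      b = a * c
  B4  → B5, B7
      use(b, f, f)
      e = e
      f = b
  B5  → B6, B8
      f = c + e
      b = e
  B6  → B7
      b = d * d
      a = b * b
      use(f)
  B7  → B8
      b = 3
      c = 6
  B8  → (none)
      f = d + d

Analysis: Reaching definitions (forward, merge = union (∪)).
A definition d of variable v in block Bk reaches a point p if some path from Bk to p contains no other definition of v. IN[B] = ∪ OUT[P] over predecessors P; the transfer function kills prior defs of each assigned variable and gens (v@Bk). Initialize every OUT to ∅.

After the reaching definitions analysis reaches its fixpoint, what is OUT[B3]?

Answer: {b@B3, d@B1, e@B3, f@B2}

Trace:
Fixpoint table:
  B0:   IN={d@B1, e@B0, f@B2}   OUT={d@B1, e@B0, f@B2}
  B1:   IN={d@B1, e@B0, f@B2}   OUT={d@B1, e@B0, f@B2}
  B2:   IN={d@B1, e@B0, f@B2}   OUT={d@B1, e@B0, f@B2}
  B3:   IN={d@B1, e@B0, f@B2}   OUT={b@B3, d@B1, e@B3, f@B2}
  B4:   IN={b@B3, d@B1, e@B3, f@B2}   OUT={b@B3, d@B1, e@B4, f@B4}
  B5:   IN={b@B3, d@B1, e@B4, f@B4}   OUT={b@B5, d@B1, e@B4, f@B5}
  B6:   IN={b@B5, d@B1, e@B4, f@B5}   OUT={a@B6, b@B6, d@B1, e@B4, f@B5}
  B7:   IN={a@B6, b@B3, b@B6, d@B1, e@B4, f@B4, f@B5}   OUT={a@B6, b@B7, c@B7, d@B1, e@B4, f@B4, f@B5}
  B8:   IN={a@B6, b@B5, b@B7, c@B7, d@B1, e@B4, f@B4, f@B5}   OUT={a@B6, b@B5, b@B7, c@B7, d@B1, e@B4, f@B8}

Merge at B3: IN[B3] = OUT[B2] = {d@B1, e@B0, f@B2}
Applying B3's transfer function to that IN value gives OUT[B3] (row B3 above).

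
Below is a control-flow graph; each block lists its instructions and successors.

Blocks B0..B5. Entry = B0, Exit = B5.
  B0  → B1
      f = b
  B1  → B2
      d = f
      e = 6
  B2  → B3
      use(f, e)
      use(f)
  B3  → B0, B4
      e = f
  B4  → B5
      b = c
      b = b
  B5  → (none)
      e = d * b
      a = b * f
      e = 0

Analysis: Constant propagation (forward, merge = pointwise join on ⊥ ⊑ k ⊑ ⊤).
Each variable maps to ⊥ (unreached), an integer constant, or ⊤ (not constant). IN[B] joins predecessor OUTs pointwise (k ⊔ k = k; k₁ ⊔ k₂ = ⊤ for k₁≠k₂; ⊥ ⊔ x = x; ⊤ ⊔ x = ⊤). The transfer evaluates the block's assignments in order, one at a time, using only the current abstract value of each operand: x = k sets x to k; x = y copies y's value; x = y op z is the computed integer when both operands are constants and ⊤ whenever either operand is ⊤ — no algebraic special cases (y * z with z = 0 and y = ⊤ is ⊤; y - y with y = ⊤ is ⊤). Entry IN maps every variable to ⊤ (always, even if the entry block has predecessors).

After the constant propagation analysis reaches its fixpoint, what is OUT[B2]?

Answer: {a: ⊤, b: ⊤, c: ⊤, d: ⊤, e: 6, f: ⊤}

Derivation:
Per-block solution:
  B0: | IN=(all ⊤) | OUT=(all ⊤)
  B1: | IN=(all ⊤) | OUT={e:6; rest ⊤}
  B2: | IN={e:6; rest ⊤} | OUT={e:6; rest ⊤}
  B3: | IN={e:6; rest ⊤} | OUT=(all ⊤)
  B4: | IN=(all ⊤) | OUT=(all ⊤)
  B5: | IN=(all ⊤) | OUT={e:0; rest ⊤}

Merge at B2: IN[B2] = OUT[B1] = {a: ⊤, b: ⊤, c: ⊤, d: ⊤, e: 6, f: ⊤}
Applying B2's transfer function to that IN value gives OUT[B2] (row B2 above).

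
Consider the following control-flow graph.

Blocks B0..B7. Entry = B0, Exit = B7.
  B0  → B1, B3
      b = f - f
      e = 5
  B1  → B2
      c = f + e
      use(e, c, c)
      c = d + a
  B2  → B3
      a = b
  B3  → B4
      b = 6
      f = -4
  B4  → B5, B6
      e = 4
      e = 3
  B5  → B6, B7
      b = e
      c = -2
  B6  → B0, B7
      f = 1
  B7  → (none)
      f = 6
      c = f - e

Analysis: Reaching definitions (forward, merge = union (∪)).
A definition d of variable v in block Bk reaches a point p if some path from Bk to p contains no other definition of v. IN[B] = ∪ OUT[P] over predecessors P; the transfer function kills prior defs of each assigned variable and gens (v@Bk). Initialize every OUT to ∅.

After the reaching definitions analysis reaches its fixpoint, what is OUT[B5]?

Per-block solution:
  B0: | IN={a@B2, b@B3, b@B5, c@B1, c@B5, e@B4, f@B6} | OUT={a@B2, b@B0, c@B1, c@B5, e@B0, f@B6}
  B1: | IN={a@B2, b@B0, c@B1, c@B5, e@B0, f@B6} | OUT={a@B2, b@B0, c@B1, e@B0, f@B6}
  B2: | IN={a@B2, b@B0, c@B1, e@B0, f@B6} | OUT={a@B2, b@B0, c@B1, e@B0, f@B6}
  B3: | IN={a@B2, b@B0, c@B1, c@B5, e@B0, f@B6} | OUT={a@B2, b@B3, c@B1, c@B5, e@B0, f@B3}
  B4: | IN={a@B2, b@B3, c@B1, c@B5, e@B0, f@B3} | OUT={a@B2, b@B3, c@B1, c@B5, e@B4, f@B3}
  B5: | IN={a@B2, b@B3, c@B1, c@B5, e@B4, f@B3} | OUT={a@B2, b@B5, c@B5, e@B4, f@B3}
  B6: | IN={a@B2, b@B3, b@B5, c@B1, c@B5, e@B4, f@B3} | OUT={a@B2, b@B3, b@B5, c@B1, c@B5, e@B4, f@B6}
  B7: | IN={a@B2, b@B3, b@B5, c@B1, c@B5, e@B4, f@B3, f@B6} | OUT={a@B2, b@B3, b@B5, c@B7, e@B4, f@B7}

Merge at B5: IN[B5] = OUT[B4] = {a@B2, b@B3, c@B1, c@B5, e@B4, f@B3}
Applying B5's transfer function to that IN value gives OUT[B5] (row B5 above).

Answer: {a@B2, b@B5, c@B5, e@B4, f@B3}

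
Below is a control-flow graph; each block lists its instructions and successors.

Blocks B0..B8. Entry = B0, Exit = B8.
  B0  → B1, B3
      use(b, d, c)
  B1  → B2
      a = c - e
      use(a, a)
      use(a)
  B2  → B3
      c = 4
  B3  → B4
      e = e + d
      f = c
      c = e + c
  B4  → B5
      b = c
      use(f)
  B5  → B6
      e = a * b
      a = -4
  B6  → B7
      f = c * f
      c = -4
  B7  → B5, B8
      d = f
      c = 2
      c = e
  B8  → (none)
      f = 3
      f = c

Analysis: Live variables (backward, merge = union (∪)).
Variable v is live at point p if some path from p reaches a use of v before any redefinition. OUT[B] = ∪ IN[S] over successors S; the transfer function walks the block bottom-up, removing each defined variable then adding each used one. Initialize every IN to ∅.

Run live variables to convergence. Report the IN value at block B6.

Answer: {a, b, c, e, f}

Working:
Per-block solution:
  B0:  IN={a, b, c, d, e}  OUT={a, c, d, e}
  B1:  IN={c, d, e}  OUT={a, d, e}
  B2:  IN={a, d, e}  OUT={a, c, d, e}
  B3:  IN={a, c, d, e}  OUT={a, c, f}
  B4:  IN={a, c, f}  OUT={a, b, c, f}
  B5:  IN={a, b, c, f}  OUT={a, b, c, e, f}
  B6:  IN={a, b, c, e, f}  OUT={a, b, e, f}
  B7:  IN={a, b, e, f}  OUT={a, b, c, f}
  B8:  IN={c}  OUT={}

Merge at B6: OUT[B6] = IN[B7] = {a, b, e, f}
Applying B6's transfer function to that OUT value gives IN[B6] (row B6 above).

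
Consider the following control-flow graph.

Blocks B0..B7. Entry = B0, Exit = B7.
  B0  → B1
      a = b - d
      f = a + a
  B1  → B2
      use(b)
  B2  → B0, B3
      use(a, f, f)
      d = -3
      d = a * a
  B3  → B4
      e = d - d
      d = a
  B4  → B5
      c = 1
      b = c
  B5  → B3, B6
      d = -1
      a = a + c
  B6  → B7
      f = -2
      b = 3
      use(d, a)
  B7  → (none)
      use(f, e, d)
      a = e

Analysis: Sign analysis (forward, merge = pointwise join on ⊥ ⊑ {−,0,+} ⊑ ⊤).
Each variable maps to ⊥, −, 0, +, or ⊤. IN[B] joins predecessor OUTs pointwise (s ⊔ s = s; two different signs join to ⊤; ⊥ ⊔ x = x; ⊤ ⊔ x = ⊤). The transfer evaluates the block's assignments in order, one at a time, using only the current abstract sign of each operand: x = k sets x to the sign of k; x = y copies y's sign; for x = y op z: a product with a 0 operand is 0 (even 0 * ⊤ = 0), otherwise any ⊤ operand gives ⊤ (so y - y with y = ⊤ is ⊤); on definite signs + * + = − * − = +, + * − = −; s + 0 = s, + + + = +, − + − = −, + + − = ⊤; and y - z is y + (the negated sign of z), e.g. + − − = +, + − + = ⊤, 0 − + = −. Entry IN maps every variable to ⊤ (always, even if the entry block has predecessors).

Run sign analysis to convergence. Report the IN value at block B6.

Fixpoint table:
  B0: | IN=(all ⊤) | OUT=(all ⊤)
  B1: | IN=(all ⊤) | OUT=(all ⊤)
  B2: | IN=(all ⊤) | OUT=(all ⊤)
  B3: | IN=(all ⊤) | OUT=(all ⊤)
  B4: | IN=(all ⊤) | OUT={b:+, c:+; rest ⊤}
  B5: | IN={b:+, c:+; rest ⊤} | OUT={b:+, c:+, d:-; rest ⊤}
  B6: | IN={b:+, c:+, d:-; rest ⊤} | OUT={b:+, c:+, d:-, f:-; rest ⊤}
  B7: | IN={b:+, c:+, d:-, f:-; rest ⊤} | OUT={b:+, c:+, d:-, f:-; rest ⊤}

Merge at B6: IN[B6] = OUT[B5] = {a: ⊤, b: +, c: +, d: -, e: ⊤, f: ⊤}

Answer: {a: ⊤, b: +, c: +, d: -, e: ⊤, f: ⊤}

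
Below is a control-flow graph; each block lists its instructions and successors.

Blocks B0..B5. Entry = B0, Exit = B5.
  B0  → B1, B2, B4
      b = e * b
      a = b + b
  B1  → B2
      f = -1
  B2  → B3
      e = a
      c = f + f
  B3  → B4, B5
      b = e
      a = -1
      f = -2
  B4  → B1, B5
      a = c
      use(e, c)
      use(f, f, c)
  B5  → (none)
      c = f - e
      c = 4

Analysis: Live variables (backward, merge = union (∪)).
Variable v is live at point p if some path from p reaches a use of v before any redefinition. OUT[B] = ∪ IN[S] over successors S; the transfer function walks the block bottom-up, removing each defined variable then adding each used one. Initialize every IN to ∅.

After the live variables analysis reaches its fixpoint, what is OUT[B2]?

Answer: {c, e}

Working:
Fixpoint table:
  B0: | IN={b, c, e, f} | OUT={a, c, e, f}
  B1: | IN={a} | OUT={a, f}
  B2: | IN={a, f} | OUT={c, e}
  B3: | IN={c, e} | OUT={c, e, f}
  B4: | IN={c, e, f} | OUT={a, e, f}
  B5: | IN={e, f} | OUT={}

Merge at B2: OUT[B2] = IN[B3] = {c, e}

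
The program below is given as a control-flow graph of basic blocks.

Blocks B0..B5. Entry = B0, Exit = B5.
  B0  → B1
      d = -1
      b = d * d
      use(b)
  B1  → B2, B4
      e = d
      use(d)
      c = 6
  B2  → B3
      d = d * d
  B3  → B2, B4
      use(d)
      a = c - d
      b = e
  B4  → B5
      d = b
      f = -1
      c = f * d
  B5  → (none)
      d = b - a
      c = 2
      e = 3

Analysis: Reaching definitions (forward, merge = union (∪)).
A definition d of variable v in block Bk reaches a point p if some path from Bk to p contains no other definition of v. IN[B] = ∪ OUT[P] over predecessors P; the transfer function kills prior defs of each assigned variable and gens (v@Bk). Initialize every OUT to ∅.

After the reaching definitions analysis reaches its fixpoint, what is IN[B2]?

Answer: {a@B3, b@B0, b@B3, c@B1, d@B0, d@B2, e@B1}

Working:
Per-block solution:
  B0: | IN={} | OUT={b@B0, d@B0}
  B1: | IN={b@B0, d@B0} | OUT={b@B0, c@B1, d@B0, e@B1}
  B2: | IN={a@B3, b@B0, b@B3, c@B1, d@B0, d@B2, e@B1} | OUT={a@B3, b@B0, b@B3, c@B1, d@B2, e@B1}
  B3: | IN={a@B3, b@B0, b@B3, c@B1, d@B2, e@B1} | OUT={a@B3, b@B3, c@B1, d@B2, e@B1}
  B4: | IN={a@B3, b@B0, b@B3, c@B1, d@B0, d@B2, e@B1} | OUT={a@B3, b@B0, b@B3, c@B4, d@B4, e@B1, f@B4}
  B5: | IN={a@B3, b@B0, b@B3, c@B4, d@B4, e@B1, f@B4} | OUT={a@B3, b@B0, b@B3, c@B5, d@B5, e@B5, f@B4}

Merge at B2: IN[B2] = OUT[B1] ⊔ OUT[B3] = {a@B3, b@B0, b@B3, c@B1, d@B0, d@B2, e@B1}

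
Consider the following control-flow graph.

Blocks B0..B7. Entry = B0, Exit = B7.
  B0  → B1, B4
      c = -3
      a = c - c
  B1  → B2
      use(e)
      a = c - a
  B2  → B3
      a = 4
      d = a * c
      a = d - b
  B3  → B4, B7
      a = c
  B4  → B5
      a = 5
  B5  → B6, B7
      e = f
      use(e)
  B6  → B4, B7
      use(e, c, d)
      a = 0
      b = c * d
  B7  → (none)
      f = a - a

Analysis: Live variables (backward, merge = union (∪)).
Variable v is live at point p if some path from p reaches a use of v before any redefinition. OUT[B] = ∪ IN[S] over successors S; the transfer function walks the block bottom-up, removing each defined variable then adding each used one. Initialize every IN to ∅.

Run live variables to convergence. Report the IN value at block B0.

Converged values:
  B0:   IN={b, d, e, f}   OUT={a, b, c, d, e, f}
  B1:   IN={a, b, c, e, f}   OUT={b, c, f}
  B2:   IN={b, c, f}   OUT={c, d, f}
  B3:   IN={c, d, f}   OUT={a, c, d, f}
  B4:   IN={c, d, f}   OUT={a, c, d, f}
  B5:   IN={a, c, d, f}   OUT={a, c, d, e, f}
  B6:   IN={c, d, e, f}   OUT={a, c, d, f}
  B7:   IN={a}   OUT={}

Merge at B0: OUT[B0] = IN[B1] ⊔ IN[B4] = {a, b, c, d, e, f}
Applying B0's transfer function to that OUT value gives IN[B0] (row B0 above).

Answer: {b, d, e, f}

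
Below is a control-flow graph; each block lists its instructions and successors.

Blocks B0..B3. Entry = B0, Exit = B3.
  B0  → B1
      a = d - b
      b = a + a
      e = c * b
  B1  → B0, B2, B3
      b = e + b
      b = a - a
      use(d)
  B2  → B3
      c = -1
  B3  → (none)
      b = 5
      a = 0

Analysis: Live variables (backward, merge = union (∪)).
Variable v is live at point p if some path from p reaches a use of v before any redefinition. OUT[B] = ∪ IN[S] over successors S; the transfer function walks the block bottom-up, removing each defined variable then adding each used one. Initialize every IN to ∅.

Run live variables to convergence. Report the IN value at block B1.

Fixpoint table:
  B0:  IN={b, c, d}  OUT={a, b, c, d, e}
  B1:  IN={a, b, c, d, e}  OUT={b, c, d}
  B2:  IN={}  OUT={}
  B3:  IN={}  OUT={}

Merge at B1: OUT[B1] = IN[B0] ⊔ IN[B2] ⊔ IN[B3] = {b, c, d}
Applying B1's transfer function to that OUT value gives IN[B1] (row B1 above).

Answer: {a, b, c, d, e}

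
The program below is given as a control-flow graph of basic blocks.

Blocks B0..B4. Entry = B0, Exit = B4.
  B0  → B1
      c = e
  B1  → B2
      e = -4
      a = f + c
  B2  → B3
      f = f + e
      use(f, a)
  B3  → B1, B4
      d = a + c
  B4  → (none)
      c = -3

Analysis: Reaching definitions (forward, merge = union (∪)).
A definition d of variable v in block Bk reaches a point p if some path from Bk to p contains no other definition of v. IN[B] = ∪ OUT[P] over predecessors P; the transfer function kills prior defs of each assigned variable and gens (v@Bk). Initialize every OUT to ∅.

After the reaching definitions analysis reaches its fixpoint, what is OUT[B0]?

Answer: {c@B0}

Working:
Fixpoint table:
  B0:   IN={}   OUT={c@B0}
  B1:   IN={a@B1, c@B0, d@B3, e@B1, f@B2}   OUT={a@B1, c@B0, d@B3, e@B1, f@B2}
  B2:   IN={a@B1, c@B0, d@B3, e@B1, f@B2}   OUT={a@B1, c@B0, d@B3, e@B1, f@B2}
  B3:   IN={a@B1, c@B0, d@B3, e@B1, f@B2}   OUT={a@B1, c@B0, d@B3, e@B1, f@B2}
  B4:   IN={a@B1, c@B0, d@B3, e@B1, f@B2}   OUT={a@B1, c@B4, d@B3, e@B1, f@B2}

B0 is the boundary node: IN[B0] = {}
Applying B0's transfer function to that IN value gives OUT[B0] (row B0 above).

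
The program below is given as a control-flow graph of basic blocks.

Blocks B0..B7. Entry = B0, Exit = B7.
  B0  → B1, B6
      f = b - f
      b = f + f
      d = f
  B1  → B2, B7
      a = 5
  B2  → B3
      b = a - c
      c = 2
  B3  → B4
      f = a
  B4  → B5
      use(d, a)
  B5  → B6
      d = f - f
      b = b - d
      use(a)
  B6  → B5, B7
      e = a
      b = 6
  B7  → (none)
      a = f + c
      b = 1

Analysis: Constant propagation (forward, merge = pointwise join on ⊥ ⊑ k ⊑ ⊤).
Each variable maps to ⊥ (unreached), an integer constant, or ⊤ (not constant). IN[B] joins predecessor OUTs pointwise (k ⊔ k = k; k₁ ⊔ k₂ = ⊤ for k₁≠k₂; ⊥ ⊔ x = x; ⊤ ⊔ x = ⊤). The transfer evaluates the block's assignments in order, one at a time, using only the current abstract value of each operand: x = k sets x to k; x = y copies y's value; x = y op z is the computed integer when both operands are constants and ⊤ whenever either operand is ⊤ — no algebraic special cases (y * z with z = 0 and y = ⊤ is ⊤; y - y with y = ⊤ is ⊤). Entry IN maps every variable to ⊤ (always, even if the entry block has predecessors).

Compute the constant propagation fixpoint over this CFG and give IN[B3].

Answer: {a: 5, b: ⊤, c: 2, d: ⊤, e: ⊤, f: ⊤}

Trace:
Converged values:
  B0: | IN=(all ⊤) | OUT=(all ⊤)
  B1: | IN=(all ⊤) | OUT={a:5; rest ⊤}
  B2: | IN={a:5; rest ⊤} | OUT={a:5, c:2; rest ⊤}
  B3: | IN={a:5, c:2; rest ⊤} | OUT={a:5, c:2, f:5; rest ⊤}
  B4: | IN={a:5, c:2, f:5; rest ⊤} | OUT={a:5, c:2, f:5; rest ⊤}
  B5: | IN=(all ⊤) | OUT=(all ⊤)
  B6: | IN=(all ⊤) | OUT={b:6; rest ⊤}
  B7: | IN=(all ⊤) | OUT={b:1; rest ⊤}

Merge at B3: IN[B3] = OUT[B2] = {a: 5, b: ⊤, c: 2, d: ⊤, e: ⊤, f: ⊤}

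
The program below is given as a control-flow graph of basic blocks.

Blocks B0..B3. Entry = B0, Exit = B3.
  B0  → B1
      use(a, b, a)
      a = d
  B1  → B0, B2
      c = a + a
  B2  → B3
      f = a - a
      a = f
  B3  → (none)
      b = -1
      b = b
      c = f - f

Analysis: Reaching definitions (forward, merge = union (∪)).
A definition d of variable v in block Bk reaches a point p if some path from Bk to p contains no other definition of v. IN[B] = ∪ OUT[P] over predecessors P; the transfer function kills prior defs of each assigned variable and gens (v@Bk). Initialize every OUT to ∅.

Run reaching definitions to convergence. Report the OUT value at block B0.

Answer: {a@B0, c@B1}

Derivation:
Fixpoint table:
  B0:  IN={a@B0, c@B1}  OUT={a@B0, c@B1}
  B1:  IN={a@B0, c@B1}  OUT={a@B0, c@B1}
  B2:  IN={a@B0, c@B1}  OUT={a@B2, c@B1, f@B2}
  B3:  IN={a@B2, c@B1, f@B2}  OUT={a@B2, b@B3, c@B3, f@B2}

Merge at B0 (entry node, so the boundary value {} is joined with the incoming edge(s)): IN[B0] = {} ⊔ OUT[B1] = {a@B0, c@B1}
Applying B0's transfer function to that IN value gives OUT[B0] (row B0 above).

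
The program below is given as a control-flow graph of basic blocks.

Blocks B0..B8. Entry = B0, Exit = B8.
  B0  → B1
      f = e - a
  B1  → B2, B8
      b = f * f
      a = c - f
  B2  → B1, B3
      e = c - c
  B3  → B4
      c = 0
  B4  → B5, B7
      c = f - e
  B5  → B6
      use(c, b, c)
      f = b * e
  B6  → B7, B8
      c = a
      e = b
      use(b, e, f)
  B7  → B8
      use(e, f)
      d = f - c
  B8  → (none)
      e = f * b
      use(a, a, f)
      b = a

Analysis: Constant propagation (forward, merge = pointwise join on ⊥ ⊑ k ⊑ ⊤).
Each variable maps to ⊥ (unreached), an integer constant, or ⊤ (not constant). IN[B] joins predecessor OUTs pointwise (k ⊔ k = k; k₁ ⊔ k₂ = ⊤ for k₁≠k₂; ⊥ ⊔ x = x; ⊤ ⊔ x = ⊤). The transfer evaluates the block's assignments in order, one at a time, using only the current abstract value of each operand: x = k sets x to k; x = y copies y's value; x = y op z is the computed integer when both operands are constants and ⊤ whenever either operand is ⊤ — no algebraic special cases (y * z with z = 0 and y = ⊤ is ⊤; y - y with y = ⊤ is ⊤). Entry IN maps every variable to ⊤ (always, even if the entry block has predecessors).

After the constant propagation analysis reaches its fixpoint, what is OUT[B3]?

Converged values:
  B0:   IN=(all ⊤)   OUT=(all ⊤)
  B1:   IN=(all ⊤)   OUT=(all ⊤)
  B2:   IN=(all ⊤)   OUT=(all ⊤)
  B3:   IN=(all ⊤)   OUT={c:0; rest ⊤}
  B4:   IN={c:0; rest ⊤}   OUT=(all ⊤)
  B5:   IN=(all ⊤)   OUT=(all ⊤)
  B6:   IN=(all ⊤)   OUT=(all ⊤)
  B7:   IN=(all ⊤)   OUT=(all ⊤)
  B8:   IN=(all ⊤)   OUT=(all ⊤)

Merge at B3: IN[B3] = OUT[B2] = {a: ⊤, b: ⊤, c: ⊤, d: ⊤, e: ⊤, f: ⊤}
Applying B3's transfer function to that IN value gives OUT[B3] (row B3 above).

Answer: {a: ⊤, b: ⊤, c: 0, d: ⊤, e: ⊤, f: ⊤}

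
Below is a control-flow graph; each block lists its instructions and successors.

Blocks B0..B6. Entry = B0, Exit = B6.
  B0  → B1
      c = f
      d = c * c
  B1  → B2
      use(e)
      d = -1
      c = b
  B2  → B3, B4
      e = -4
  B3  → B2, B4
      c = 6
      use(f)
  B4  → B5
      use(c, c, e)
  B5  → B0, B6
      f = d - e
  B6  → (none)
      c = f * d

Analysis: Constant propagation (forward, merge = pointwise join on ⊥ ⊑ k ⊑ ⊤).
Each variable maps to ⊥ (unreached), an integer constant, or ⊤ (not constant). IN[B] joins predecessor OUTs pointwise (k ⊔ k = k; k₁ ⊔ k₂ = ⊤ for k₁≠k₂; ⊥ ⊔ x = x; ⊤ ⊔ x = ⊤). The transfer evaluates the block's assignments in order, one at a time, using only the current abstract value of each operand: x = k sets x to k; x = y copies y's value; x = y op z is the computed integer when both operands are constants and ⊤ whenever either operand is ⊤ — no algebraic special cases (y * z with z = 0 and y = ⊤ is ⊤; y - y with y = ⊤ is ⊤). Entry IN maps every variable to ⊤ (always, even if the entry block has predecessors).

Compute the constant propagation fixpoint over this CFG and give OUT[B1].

Fixpoint table:
  B0: | IN=(all ⊤) | OUT=(all ⊤)
  B1: | IN=(all ⊤) | OUT={d:-1; rest ⊤}
  B2: | IN={d:-1; rest ⊤} | OUT={d:-1, e:-4; rest ⊤}
  B3: | IN={d:-1, e:-4; rest ⊤} | OUT={c:6, d:-1, e:-4; rest ⊤}
  B4: | IN={d:-1, e:-4; rest ⊤} | OUT={d:-1, e:-4; rest ⊤}
  B5: | IN={d:-1, e:-4; rest ⊤} | OUT={d:-1, e:-4, f:3; rest ⊤}
  B6: | IN={d:-1, e:-4, f:3; rest ⊤} | OUT={c:-3, d:-1, e:-4, f:3; rest ⊤}

Merge at B1: IN[B1] = OUT[B0] = {a: ⊤, b: ⊤, c: ⊤, d: ⊤, e: ⊤, f: ⊤}
Applying B1's transfer function to that IN value gives OUT[B1] (row B1 above).

Answer: {a: ⊤, b: ⊤, c: ⊤, d: -1, e: ⊤, f: ⊤}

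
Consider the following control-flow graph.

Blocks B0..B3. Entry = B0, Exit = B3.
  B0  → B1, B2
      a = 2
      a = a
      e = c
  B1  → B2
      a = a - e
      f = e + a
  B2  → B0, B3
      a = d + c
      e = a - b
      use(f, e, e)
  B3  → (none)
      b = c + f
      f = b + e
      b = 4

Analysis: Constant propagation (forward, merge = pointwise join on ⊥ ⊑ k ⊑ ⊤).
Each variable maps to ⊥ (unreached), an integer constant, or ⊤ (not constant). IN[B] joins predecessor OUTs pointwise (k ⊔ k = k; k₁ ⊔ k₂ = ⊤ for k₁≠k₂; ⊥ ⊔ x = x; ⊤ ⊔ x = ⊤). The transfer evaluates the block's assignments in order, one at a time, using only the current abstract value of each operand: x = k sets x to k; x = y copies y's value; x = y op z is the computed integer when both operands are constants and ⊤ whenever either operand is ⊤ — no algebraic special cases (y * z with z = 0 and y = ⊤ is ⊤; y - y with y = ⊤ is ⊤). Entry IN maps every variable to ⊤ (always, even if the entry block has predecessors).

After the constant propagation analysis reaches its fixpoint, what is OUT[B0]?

Answer: {a: 2, b: ⊤, c: ⊤, d: ⊤, e: ⊤, f: ⊤}

Working:
Converged values:
  B0:   IN=(all ⊤)   OUT={a:2; rest ⊤}
  B1:   IN={a:2; rest ⊤}   OUT=(all ⊤)
  B2:   IN=(all ⊤)   OUT=(all ⊤)
  B3:   IN=(all ⊤)   OUT={b:4; rest ⊤}

Merge at B0 (entry node, so the boundary value (all ⊤) is joined with the incoming edge(s)): IN[B0] = (all ⊤) ⊔ OUT[B2] = {a: ⊤, b: ⊤, c: ⊤, d: ⊤, e: ⊤, f: ⊤}
Applying B0's transfer function to that IN value gives OUT[B0] (row B0 above).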